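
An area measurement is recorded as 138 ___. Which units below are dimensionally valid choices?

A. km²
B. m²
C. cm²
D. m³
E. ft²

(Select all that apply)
A, B, C, E

area has SI base units: m^2

Checking each option against m^2:
  A. km²: ✓ matches
  B. m²: ✓ matches
  C. cm²: ✓ matches
  D. m³: ✗ does not match
  E. ft²: ✓ matches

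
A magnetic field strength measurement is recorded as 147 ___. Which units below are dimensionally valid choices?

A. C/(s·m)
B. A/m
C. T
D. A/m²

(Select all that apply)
A, B

magnetic field strength has SI base units: A / m

Checking each option against A / m:
  A. C/(s·m): ✓ matches
  B. A/m: ✓ matches
  C. T: ✗ does not match
  D. A/m²: ✗ does not match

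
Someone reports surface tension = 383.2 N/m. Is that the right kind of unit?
Yes

surface tension has SI base units: kg / s^2
N/m reduces to the same SI base units, so it is a valid unit for surface tension.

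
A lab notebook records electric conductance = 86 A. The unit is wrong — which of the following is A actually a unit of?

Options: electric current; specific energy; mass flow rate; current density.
electric current

electric conductance should have units dimensionally equivalent to A^2 * s^3 / (kg * m^2) (e.g. S).
The given unit 'A' reduces to A. Of the listed options, that is the dimensionality of electric current.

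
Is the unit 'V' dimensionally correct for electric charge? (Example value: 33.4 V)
No

electric charge has SI base units: A * s
V does NOT reduce to A * s; a valid unit for electric charge would be e.g. C.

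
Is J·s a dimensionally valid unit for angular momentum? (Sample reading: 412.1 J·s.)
Yes

angular momentum has SI base units: kg * m^2 / s
J·s reduces to the same SI base units, so it is a valid unit for angular momentum.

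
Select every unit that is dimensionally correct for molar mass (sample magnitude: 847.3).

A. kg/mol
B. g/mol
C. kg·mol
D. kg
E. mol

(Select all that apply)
A, B

molar mass has SI base units: kg / mol

Checking each option against kg / mol:
  A. kg/mol: ✓ matches
  B. g/mol: ✓ matches
  C. kg·mol: ✗ does not match
  D. kg: ✗ does not match
  E. mol: ✗ does not match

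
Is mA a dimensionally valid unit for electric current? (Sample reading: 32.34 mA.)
Yes

electric current has SI base units: A
mA reduces to the same SI base units, so it is a valid unit for electric current.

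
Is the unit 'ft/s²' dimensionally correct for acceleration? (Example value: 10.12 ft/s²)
Yes

acceleration has SI base units: m / s^2
ft/s² reduces to the same SI base units, so it is a valid unit for acceleration.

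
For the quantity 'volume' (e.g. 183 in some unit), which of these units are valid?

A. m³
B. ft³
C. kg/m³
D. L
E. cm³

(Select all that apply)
A, B, D, E

volume has SI base units: m^3

Checking each option against m^3:
  A. m³: ✓ matches
  B. ft³: ✓ matches
  C. kg/m³: ✗ does not match
  D. L: ✓ matches
  E. cm³: ✓ matches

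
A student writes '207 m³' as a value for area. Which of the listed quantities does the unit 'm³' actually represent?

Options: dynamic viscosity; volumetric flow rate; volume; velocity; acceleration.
volume

area should have units dimensionally equivalent to m^2 (e.g. m²).
The given unit 'm³' reduces to m^3. Of the listed options, that is the dimensionality of volume.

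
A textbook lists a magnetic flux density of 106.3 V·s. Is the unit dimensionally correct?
No

magnetic flux density has SI base units: kg / (A * s^2)
V·s does NOT reduce to kg / (A * s^2); a valid unit for magnetic flux density would be e.g. T.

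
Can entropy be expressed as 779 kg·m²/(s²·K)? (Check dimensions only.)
Yes

entropy has SI base units: kg * m^2 / (s^2 * K)
kg·m²/(s²·K) reduces to the same SI base units, so it is a valid unit for entropy.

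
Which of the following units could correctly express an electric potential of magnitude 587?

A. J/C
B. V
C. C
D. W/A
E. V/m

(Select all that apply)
A, B, D

electric potential has SI base units: kg * m^2 / (A * s^3)

Checking each option against kg * m^2 / (A * s^3):
  A. J/C: ✓ matches
  B. V: ✓ matches
  C. C: ✗ does not match
  D. W/A: ✓ matches
  E. V/m: ✗ does not match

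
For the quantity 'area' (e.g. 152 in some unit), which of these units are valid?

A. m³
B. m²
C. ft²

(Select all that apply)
B, C

area has SI base units: m^2

Checking each option against m^2:
  A. m³: ✗ does not match
  B. m²: ✓ matches
  C. ft²: ✓ matches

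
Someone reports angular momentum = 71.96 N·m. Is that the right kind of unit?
No

angular momentum has SI base units: kg * m^2 / s
N·m does NOT reduce to kg * m^2 / s; a valid unit for angular momentum would be e.g. kg·m²/s.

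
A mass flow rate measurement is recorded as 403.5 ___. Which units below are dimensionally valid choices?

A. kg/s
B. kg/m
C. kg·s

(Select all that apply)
A

mass flow rate has SI base units: kg / s

Checking each option against kg / s:
  A. kg/s: ✓ matches
  B. kg/m: ✗ does not match
  C. kg·s: ✗ does not match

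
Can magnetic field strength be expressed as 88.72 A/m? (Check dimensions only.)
Yes

magnetic field strength has SI base units: A / m
A/m reduces to the same SI base units, so it is a valid unit for magnetic field strength.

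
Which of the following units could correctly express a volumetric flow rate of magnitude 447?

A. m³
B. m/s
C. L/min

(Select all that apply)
C

volumetric flow rate has SI base units: m^3 / s

Checking each option against m^3 / s:
  A. m³: ✗ does not match
  B. m/s: ✗ does not match
  C. L/min: ✓ matches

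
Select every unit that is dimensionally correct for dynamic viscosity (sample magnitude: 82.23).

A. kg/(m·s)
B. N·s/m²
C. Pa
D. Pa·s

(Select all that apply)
A, B, D

dynamic viscosity has SI base units: kg / (m * s)

Checking each option against kg / (m * s):
  A. kg/(m·s): ✓ matches
  B. N·s/m²: ✓ matches
  C. Pa: ✗ does not match
  D. Pa·s: ✓ matches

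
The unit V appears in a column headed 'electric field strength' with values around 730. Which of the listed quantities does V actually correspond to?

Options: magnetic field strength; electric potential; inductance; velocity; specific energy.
electric potential

electric field strength should have units dimensionally equivalent to kg * m / (A * s^3) (e.g. V/m).
The given unit 'V' reduces to kg * m^2 / (A * s^3). Of the listed options, that is the dimensionality of electric potential.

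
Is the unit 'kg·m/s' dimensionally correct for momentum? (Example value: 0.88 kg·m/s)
Yes

momentum has SI base units: kg * m / s
kg·m/s reduces to the same SI base units, so it is a valid unit for momentum.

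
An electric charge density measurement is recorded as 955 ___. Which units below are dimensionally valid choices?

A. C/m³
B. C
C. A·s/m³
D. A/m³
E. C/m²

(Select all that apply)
A, C

electric charge density has SI base units: A * s / m^3

Checking each option against A * s / m^3:
  A. C/m³: ✓ matches
  B. C: ✗ does not match
  C. A·s/m³: ✓ matches
  D. A/m³: ✗ does not match
  E. C/m²: ✗ does not match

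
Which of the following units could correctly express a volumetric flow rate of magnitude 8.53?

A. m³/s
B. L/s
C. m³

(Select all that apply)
A, B

volumetric flow rate has SI base units: m^3 / s

Checking each option against m^3 / s:
  A. m³/s: ✓ matches
  B. L/s: ✓ matches
  C. m³: ✗ does not match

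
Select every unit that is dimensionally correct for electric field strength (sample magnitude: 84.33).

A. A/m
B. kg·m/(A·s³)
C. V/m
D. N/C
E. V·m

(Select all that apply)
B, C, D

electric field strength has SI base units: kg * m / (A * s^3)

Checking each option against kg * m / (A * s^3):
  A. A/m: ✗ does not match
  B. kg·m/(A·s³): ✓ matches
  C. V/m: ✓ matches
  D. N/C: ✓ matches
  E. V·m: ✗ does not match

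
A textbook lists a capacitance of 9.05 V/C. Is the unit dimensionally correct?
No

capacitance has SI base units: A^2 * s^4 / (kg * m^2)
V/C does NOT reduce to A^2 * s^4 / (kg * m^2); a valid unit for capacitance would be e.g. F.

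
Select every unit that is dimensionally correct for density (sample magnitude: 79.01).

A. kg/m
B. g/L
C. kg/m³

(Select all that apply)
B, C

density has SI base units: kg / m^3

Checking each option against kg / m^3:
  A. kg/m: ✗ does not match
  B. g/L: ✓ matches
  C. kg/m³: ✓ matches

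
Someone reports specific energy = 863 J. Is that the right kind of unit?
No

specific energy has SI base units: m^2 / s^2
J does NOT reduce to m^2 / s^2; a valid unit for specific energy would be e.g. J/kg.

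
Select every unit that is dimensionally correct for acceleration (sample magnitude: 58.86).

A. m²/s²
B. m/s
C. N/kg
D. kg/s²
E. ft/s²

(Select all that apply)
C, E

acceleration has SI base units: m / s^2

Checking each option against m / s^2:
  A. m²/s²: ✗ does not match
  B. m/s: ✗ does not match
  C. N/kg: ✓ matches
  D. kg/s²: ✗ does not match
  E. ft/s²: ✓ matches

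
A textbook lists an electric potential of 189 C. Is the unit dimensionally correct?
No

electric potential has SI base units: kg * m^2 / (A * s^3)
C does NOT reduce to kg * m^2 / (A * s^3); a valid unit for electric potential would be e.g. V.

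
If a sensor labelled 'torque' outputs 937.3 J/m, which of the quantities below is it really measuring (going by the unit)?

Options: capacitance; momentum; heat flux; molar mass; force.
force

torque should have units dimensionally equivalent to kg * m^2 / s^2 (e.g. N·m).
The given unit 'J/m' reduces to kg * m / s^2. Of the listed options, that is the dimensionality of force.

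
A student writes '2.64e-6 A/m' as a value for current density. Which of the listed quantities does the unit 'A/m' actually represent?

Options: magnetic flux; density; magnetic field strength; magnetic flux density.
magnetic field strength

current density should have units dimensionally equivalent to A / m^2 (e.g. A/m²).
The given unit 'A/m' reduces to A / m. Of the listed options, that is the dimensionality of magnetic field strength.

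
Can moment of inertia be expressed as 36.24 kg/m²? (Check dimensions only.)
No

moment of inertia has SI base units: kg * m^2
kg/m² does NOT reduce to kg * m^2; a valid unit for moment of inertia would be e.g. kg·m².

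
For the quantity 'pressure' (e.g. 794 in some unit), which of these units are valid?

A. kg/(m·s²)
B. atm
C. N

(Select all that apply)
A, B

pressure has SI base units: kg / (m * s^2)

Checking each option against kg / (m * s^2):
  A. kg/(m·s²): ✓ matches
  B. atm: ✓ matches
  C. N: ✗ does not match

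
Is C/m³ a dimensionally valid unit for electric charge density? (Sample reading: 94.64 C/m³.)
Yes

electric charge density has SI base units: A * s / m^3
C/m³ reduces to the same SI base units, so it is a valid unit for electric charge density.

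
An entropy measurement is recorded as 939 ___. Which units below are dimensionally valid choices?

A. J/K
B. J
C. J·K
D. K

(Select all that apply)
A

entropy has SI base units: kg * m^2 / (s^2 * K)

Checking each option against kg * m^2 / (s^2 * K):
  A. J/K: ✓ matches
  B. J: ✗ does not match
  C. J·K: ✗ does not match
  D. K: ✗ does not match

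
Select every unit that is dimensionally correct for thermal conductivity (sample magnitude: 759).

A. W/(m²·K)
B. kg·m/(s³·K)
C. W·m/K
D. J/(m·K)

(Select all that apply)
B

thermal conductivity has SI base units: kg * m / (s^3 * K)

Checking each option against kg * m / (s^3 * K):
  A. W/(m²·K): ✗ does not match
  B. kg·m/(s³·K): ✓ matches
  C. W·m/K: ✗ does not match
  D. J/(m·K): ✗ does not match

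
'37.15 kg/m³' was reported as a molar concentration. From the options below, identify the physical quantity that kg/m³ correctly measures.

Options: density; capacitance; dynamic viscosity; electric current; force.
density

molar concentration should have units dimensionally equivalent to mol / m^3 (e.g. mol/m³).
The given unit 'kg/m³' reduces to kg / m^3. Of the listed options, that is the dimensionality of density.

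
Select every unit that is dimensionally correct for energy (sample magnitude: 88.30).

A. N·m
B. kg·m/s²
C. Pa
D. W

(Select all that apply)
A

energy has SI base units: kg * m^2 / s^2

Checking each option against kg * m^2 / s^2:
  A. N·m: ✓ matches
  B. kg·m/s²: ✗ does not match
  C. Pa: ✗ does not match
  D. W: ✗ does not match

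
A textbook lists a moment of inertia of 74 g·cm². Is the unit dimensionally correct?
Yes

moment of inertia has SI base units: kg * m^2
g·cm² reduces to the same SI base units, so it is a valid unit for moment of inertia.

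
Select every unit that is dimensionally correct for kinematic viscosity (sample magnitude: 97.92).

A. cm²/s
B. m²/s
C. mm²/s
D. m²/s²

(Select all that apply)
A, B, C

kinematic viscosity has SI base units: m^2 / s

Checking each option against m^2 / s:
  A. cm²/s: ✓ matches
  B. m²/s: ✓ matches
  C. mm²/s: ✓ matches
  D. m²/s²: ✗ does not match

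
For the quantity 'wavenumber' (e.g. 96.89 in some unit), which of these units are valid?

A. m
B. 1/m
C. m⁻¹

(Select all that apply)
B, C

wavenumber has SI base units: 1 / m

Checking each option against 1 / m:
  A. m: ✗ does not match
  B. 1/m: ✓ matches
  C. m⁻¹: ✓ matches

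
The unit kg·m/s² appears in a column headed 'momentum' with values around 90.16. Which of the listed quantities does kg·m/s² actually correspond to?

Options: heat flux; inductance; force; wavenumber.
force

momentum should have units dimensionally equivalent to kg * m / s (e.g. kg·m/s).
The given unit 'kg·m/s²' reduces to kg * m / s^2. Of the listed options, that is the dimensionality of force.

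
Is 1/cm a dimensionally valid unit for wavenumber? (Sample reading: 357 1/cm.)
Yes

wavenumber has SI base units: 1 / m
1/cm reduces to the same SI base units, so it is a valid unit for wavenumber.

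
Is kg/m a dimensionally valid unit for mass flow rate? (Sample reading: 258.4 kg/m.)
No

mass flow rate has SI base units: kg / s
kg/m does NOT reduce to kg / s; a valid unit for mass flow rate would be e.g. kg/s.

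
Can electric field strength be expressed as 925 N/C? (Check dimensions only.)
Yes

electric field strength has SI base units: kg * m / (A * s^3)
N/C reduces to the same SI base units, so it is a valid unit for electric field strength.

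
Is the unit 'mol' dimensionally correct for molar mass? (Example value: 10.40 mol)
No

molar mass has SI base units: kg / mol
mol does NOT reduce to kg / mol; a valid unit for molar mass would be e.g. kg/mol.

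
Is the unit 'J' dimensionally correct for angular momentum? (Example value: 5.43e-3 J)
No

angular momentum has SI base units: kg * m^2 / s
J does NOT reduce to kg * m^2 / s; a valid unit for angular momentum would be e.g. kg·m²/s.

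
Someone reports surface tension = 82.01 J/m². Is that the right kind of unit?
Yes

surface tension has SI base units: kg / s^2
J/m² reduces to the same SI base units, so it is a valid unit for surface tension.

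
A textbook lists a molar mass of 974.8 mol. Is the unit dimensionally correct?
No

molar mass has SI base units: kg / mol
mol does NOT reduce to kg / mol; a valid unit for molar mass would be e.g. kg/mol.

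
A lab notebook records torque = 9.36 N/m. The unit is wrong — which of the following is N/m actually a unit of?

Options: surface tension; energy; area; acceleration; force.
surface tension

torque should have units dimensionally equivalent to kg * m^2 / s^2 (e.g. N·m).
The given unit 'N/m' reduces to kg / s^2. Of the listed options, that is the dimensionality of surface tension.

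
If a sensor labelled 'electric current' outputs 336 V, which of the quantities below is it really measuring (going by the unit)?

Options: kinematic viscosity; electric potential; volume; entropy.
electric potential

electric current should have units dimensionally equivalent to A (e.g. A).
The given unit 'V' reduces to kg * m^2 / (A * s^3). Of the listed options, that is the dimensionality of electric potential.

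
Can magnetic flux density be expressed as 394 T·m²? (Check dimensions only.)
No

magnetic flux density has SI base units: kg / (A * s^2)
T·m² does NOT reduce to kg / (A * s^2); a valid unit for magnetic flux density would be e.g. T.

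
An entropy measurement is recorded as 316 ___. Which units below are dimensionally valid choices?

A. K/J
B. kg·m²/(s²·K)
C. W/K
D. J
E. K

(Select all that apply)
B

entropy has SI base units: kg * m^2 / (s^2 * K)

Checking each option against kg * m^2 / (s^2 * K):
  A. K/J: ✗ does not match
  B. kg·m²/(s²·K): ✓ matches
  C. W/K: ✗ does not match
  D. J: ✗ does not match
  E. K: ✗ does not match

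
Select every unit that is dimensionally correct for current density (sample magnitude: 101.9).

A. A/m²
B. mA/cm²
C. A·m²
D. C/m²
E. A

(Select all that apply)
A, B

current density has SI base units: A / m^2

Checking each option against A / m^2:
  A. A/m²: ✓ matches
  B. mA/cm²: ✓ matches
  C. A·m²: ✗ does not match
  D. C/m²: ✗ does not match
  E. A: ✗ does not match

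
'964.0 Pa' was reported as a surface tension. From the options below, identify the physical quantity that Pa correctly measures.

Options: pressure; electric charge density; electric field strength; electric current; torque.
pressure

surface tension should have units dimensionally equivalent to kg / s^2 (e.g. N/m).
The given unit 'Pa' reduces to kg / (m * s^2). Of the listed options, that is the dimensionality of pressure.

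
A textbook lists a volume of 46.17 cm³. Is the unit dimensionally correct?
Yes

volume has SI base units: m^3
cm³ reduces to the same SI base units, so it is a valid unit for volume.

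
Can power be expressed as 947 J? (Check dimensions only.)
No

power has SI base units: kg * m^2 / s^3
J does NOT reduce to kg * m^2 / s^3; a valid unit for power would be e.g. W.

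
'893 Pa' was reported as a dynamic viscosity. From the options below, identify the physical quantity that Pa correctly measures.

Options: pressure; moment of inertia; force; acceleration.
pressure

dynamic viscosity should have units dimensionally equivalent to kg / (m * s) (e.g. Pa·s).
The given unit 'Pa' reduces to kg / (m * s^2). Of the listed options, that is the dimensionality of pressure.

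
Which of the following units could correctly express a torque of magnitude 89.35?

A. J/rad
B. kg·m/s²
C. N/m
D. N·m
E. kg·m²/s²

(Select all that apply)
A, D, E

torque has SI base units: kg * m^2 / s^2

Checking each option against kg * m^2 / s^2:
  A. J/rad: ✓ matches
  B. kg·m/s²: ✗ does not match
  C. N/m: ✗ does not match
  D. N·m: ✓ matches
  E. kg·m²/s²: ✓ matches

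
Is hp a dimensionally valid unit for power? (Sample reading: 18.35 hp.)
Yes

power has SI base units: kg * m^2 / s^3
hp reduces to the same SI base units, so it is a valid unit for power.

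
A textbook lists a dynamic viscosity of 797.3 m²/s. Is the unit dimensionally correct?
No

dynamic viscosity has SI base units: kg / (m * s)
m²/s does NOT reduce to kg / (m * s); a valid unit for dynamic viscosity would be e.g. Pa·s.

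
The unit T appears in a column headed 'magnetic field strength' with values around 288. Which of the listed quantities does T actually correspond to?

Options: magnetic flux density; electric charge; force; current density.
magnetic flux density

magnetic field strength should have units dimensionally equivalent to A / m (e.g. A/m).
The given unit 'T' reduces to kg / (A * s^2). Of the listed options, that is the dimensionality of magnetic flux density.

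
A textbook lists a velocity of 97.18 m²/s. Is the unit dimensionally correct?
No

velocity has SI base units: m / s
m²/s does NOT reduce to m / s; a valid unit for velocity would be e.g. m/s.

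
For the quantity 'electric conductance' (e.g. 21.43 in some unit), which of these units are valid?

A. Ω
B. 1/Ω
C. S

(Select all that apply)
B, C

electric conductance has SI base units: A^2 * s^3 / (kg * m^2)

Checking each option against A^2 * s^3 / (kg * m^2):
  A. Ω: ✗ does not match
  B. 1/Ω: ✓ matches
  C. S: ✓ matches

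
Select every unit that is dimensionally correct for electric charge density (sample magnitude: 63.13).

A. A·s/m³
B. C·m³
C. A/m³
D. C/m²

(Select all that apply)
A

electric charge density has SI base units: A * s / m^3

Checking each option against A * s / m^3:
  A. A·s/m³: ✓ matches
  B. C·m³: ✗ does not match
  C. A/m³: ✗ does not match
  D. C/m²: ✗ does not match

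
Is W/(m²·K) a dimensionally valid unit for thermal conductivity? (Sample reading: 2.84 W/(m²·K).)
No

thermal conductivity has SI base units: kg * m / (s^3 * K)
W/(m²·K) does NOT reduce to kg * m / (s^3 * K); a valid unit for thermal conductivity would be e.g. W/(m·K).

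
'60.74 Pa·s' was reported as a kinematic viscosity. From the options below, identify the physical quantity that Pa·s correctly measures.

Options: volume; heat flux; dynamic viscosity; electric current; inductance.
dynamic viscosity

kinematic viscosity should have units dimensionally equivalent to m^2 / s (e.g. m²/s).
The given unit 'Pa·s' reduces to kg / (m * s). Of the listed options, that is the dimensionality of dynamic viscosity.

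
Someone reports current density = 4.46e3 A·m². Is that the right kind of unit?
No

current density has SI base units: A / m^2
A·m² does NOT reduce to A / m^2; a valid unit for current density would be e.g. A/m².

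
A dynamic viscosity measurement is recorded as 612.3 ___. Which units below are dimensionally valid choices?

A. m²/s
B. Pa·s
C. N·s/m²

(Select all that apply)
B, C

dynamic viscosity has SI base units: kg / (m * s)

Checking each option against kg / (m * s):
  A. m²/s: ✗ does not match
  B. Pa·s: ✓ matches
  C. N·s/m²: ✓ matches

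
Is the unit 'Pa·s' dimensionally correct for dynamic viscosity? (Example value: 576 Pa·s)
Yes

dynamic viscosity has SI base units: kg / (m * s)
Pa·s reduces to the same SI base units, so it is a valid unit for dynamic viscosity.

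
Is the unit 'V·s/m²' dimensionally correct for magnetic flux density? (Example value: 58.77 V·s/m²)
Yes

magnetic flux density has SI base units: kg / (A * s^2)
V·s/m² reduces to the same SI base units, so it is a valid unit for magnetic flux density.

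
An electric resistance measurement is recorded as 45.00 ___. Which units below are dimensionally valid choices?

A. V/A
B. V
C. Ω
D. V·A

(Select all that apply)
A, C

electric resistance has SI base units: kg * m^2 / (A^2 * s^3)

Checking each option against kg * m^2 / (A^2 * s^3):
  A. V/A: ✓ matches
  B. V: ✗ does not match
  C. Ω: ✓ matches
  D. V·A: ✗ does not match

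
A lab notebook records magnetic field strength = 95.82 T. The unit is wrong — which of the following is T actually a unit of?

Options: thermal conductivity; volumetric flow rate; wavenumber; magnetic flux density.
magnetic flux density

magnetic field strength should have units dimensionally equivalent to A / m (e.g. A/m).
The given unit 'T' reduces to kg / (A * s^2). Of the listed options, that is the dimensionality of magnetic flux density.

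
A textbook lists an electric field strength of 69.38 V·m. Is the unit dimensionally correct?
No

electric field strength has SI base units: kg * m / (A * s^3)
V·m does NOT reduce to kg * m / (A * s^3); a valid unit for electric field strength would be e.g. V/m.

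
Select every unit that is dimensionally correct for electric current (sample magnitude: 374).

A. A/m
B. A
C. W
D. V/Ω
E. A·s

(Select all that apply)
B, D

electric current has SI base units: A

Checking each option against A:
  A. A/m: ✗ does not match
  B. A: ✓ matches
  C. W: ✗ does not match
  D. V/Ω: ✓ matches
  E. A·s: ✗ does not match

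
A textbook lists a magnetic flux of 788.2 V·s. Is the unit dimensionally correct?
Yes

magnetic flux has SI base units: kg * m^2 / (A * s^2)
V·s reduces to the same SI base units, so it is a valid unit for magnetic flux.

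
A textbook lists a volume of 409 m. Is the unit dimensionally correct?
No

volume has SI base units: m^3
m does NOT reduce to m^3; a valid unit for volume would be e.g. m³.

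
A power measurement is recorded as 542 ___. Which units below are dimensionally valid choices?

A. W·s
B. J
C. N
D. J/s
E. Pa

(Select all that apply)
D

power has SI base units: kg * m^2 / s^3

Checking each option against kg * m^2 / s^3:
  A. W·s: ✗ does not match
  B. J: ✗ does not match
  C. N: ✗ does not match
  D. J/s: ✓ matches
  E. Pa: ✗ does not match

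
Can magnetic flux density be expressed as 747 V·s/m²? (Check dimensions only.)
Yes

magnetic flux density has SI base units: kg / (A * s^2)
V·s/m² reduces to the same SI base units, so it is a valid unit for magnetic flux density.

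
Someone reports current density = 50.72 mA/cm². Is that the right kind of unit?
Yes

current density has SI base units: A / m^2
mA/cm² reduces to the same SI base units, so it is a valid unit for current density.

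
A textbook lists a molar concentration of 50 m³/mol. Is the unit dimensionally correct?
No

molar concentration has SI base units: mol / m^3
m³/mol does NOT reduce to mol / m^3; a valid unit for molar concentration would be e.g. mol/m³.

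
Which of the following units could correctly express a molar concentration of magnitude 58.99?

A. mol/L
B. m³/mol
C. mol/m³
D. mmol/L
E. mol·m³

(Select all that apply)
A, C, D

molar concentration has SI base units: mol / m^3

Checking each option against mol / m^3:
  A. mol/L: ✓ matches
  B. m³/mol: ✗ does not match
  C. mol/m³: ✓ matches
  D. mmol/L: ✓ matches
  E. mol·m³: ✗ does not match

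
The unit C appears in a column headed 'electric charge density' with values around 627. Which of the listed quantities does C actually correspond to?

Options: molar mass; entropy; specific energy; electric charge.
electric charge

electric charge density should have units dimensionally equivalent to A * s / m^3 (e.g. C/m³).
The given unit 'C' reduces to A * s. Of the listed options, that is the dimensionality of electric charge.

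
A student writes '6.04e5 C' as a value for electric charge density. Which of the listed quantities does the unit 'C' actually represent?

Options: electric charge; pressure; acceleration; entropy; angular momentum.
electric charge

electric charge density should have units dimensionally equivalent to A * s / m^3 (e.g. C/m³).
The given unit 'C' reduces to A * s. Of the listed options, that is the dimensionality of electric charge.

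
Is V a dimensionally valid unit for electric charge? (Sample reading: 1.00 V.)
No

electric charge has SI base units: A * s
V does NOT reduce to A * s; a valid unit for electric charge would be e.g. C.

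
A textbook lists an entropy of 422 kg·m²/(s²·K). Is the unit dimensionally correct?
Yes

entropy has SI base units: kg * m^2 / (s^2 * K)
kg·m²/(s²·K) reduces to the same SI base units, so it is a valid unit for entropy.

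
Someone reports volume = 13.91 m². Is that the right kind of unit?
No

volume has SI base units: m^3
m² does NOT reduce to m^3; a valid unit for volume would be e.g. m³.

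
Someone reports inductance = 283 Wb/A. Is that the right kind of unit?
Yes

inductance has SI base units: kg * m^2 / (A^2 * s^2)
Wb/A reduces to the same SI base units, so it is a valid unit for inductance.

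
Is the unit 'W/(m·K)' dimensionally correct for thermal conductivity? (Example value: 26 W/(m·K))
Yes

thermal conductivity has SI base units: kg * m / (s^3 * K)
W/(m·K) reduces to the same SI base units, so it is a valid unit for thermal conductivity.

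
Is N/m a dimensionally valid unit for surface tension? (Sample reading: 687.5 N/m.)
Yes

surface tension has SI base units: kg / s^2
N/m reduces to the same SI base units, so it is a valid unit for surface tension.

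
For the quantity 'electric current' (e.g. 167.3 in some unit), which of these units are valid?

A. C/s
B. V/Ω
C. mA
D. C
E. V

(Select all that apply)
A, B, C

electric current has SI base units: A

Checking each option against A:
  A. C/s: ✓ matches
  B. V/Ω: ✓ matches
  C. mA: ✓ matches
  D. C: ✗ does not match
  E. V: ✗ does not match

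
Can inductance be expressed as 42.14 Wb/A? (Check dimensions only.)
Yes

inductance has SI base units: kg * m^2 / (A^2 * s^2)
Wb/A reduces to the same SI base units, so it is a valid unit for inductance.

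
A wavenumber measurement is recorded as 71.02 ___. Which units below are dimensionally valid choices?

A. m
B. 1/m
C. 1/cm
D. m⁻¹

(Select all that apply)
B, C, D

wavenumber has SI base units: 1 / m

Checking each option against 1 / m:
  A. m: ✗ does not match
  B. 1/m: ✓ matches
  C. 1/cm: ✓ matches
  D. m⁻¹: ✓ matches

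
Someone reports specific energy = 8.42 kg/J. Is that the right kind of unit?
No

specific energy has SI base units: m^2 / s^2
kg/J does NOT reduce to m^2 / s^2; a valid unit for specific energy would be e.g. J/kg.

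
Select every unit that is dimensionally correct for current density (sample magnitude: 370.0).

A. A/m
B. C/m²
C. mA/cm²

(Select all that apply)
C

current density has SI base units: A / m^2

Checking each option against A / m^2:
  A. A/m: ✗ does not match
  B. C/m²: ✗ does not match
  C. mA/cm²: ✓ matches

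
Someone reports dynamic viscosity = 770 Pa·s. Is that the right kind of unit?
Yes

dynamic viscosity has SI base units: kg / (m * s)
Pa·s reduces to the same SI base units, so it is a valid unit for dynamic viscosity.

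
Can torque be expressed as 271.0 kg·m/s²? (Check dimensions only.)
No

torque has SI base units: kg * m^2 / s^2
kg·m/s² does NOT reduce to kg * m^2 / s^2; a valid unit for torque would be e.g. N·m.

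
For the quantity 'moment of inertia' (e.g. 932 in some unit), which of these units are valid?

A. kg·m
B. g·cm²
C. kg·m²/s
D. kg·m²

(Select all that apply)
B, D

moment of inertia has SI base units: kg * m^2

Checking each option against kg * m^2:
  A. kg·m: ✗ does not match
  B. g·cm²: ✓ matches
  C. kg·m²/s: ✗ does not match
  D. kg·m²: ✓ matches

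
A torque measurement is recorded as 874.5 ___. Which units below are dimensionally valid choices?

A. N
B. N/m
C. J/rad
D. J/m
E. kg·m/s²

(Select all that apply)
C

torque has SI base units: kg * m^2 / s^2

Checking each option against kg * m^2 / s^2:
  A. N: ✗ does not match
  B. N/m: ✗ does not match
  C. J/rad: ✓ matches
  D. J/m: ✗ does not match
  E. kg·m/s²: ✗ does not match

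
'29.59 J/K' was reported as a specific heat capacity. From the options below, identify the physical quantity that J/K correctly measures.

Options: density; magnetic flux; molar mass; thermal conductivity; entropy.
entropy

specific heat capacity should have units dimensionally equivalent to m^2 / (s^2 * K) (e.g. J/(kg·K)).
The given unit 'J/K' reduces to kg * m^2 / (s^2 * K). Of the listed options, that is the dimensionality of entropy.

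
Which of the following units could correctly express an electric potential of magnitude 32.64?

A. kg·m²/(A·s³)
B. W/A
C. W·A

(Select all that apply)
A, B

electric potential has SI base units: kg * m^2 / (A * s^3)

Checking each option against kg * m^2 / (A * s^3):
  A. kg·m²/(A·s³): ✓ matches
  B. W/A: ✓ matches
  C. W·A: ✗ does not match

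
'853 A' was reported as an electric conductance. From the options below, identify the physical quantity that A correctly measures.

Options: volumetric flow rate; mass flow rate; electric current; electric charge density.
electric current

electric conductance should have units dimensionally equivalent to A^2 * s^3 / (kg * m^2) (e.g. S).
The given unit 'A' reduces to A. Of the listed options, that is the dimensionality of electric current.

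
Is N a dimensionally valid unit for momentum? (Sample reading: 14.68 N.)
No

momentum has SI base units: kg * m / s
N does NOT reduce to kg * m / s; a valid unit for momentum would be e.g. kg·m/s.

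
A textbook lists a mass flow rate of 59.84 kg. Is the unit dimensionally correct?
No

mass flow rate has SI base units: kg / s
kg does NOT reduce to kg / s; a valid unit for mass flow rate would be e.g. kg/s.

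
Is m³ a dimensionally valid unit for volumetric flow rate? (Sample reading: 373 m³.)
No

volumetric flow rate has SI base units: m^3 / s
m³ does NOT reduce to m^3 / s; a valid unit for volumetric flow rate would be e.g. m³/s.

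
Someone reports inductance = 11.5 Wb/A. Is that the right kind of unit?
Yes

inductance has SI base units: kg * m^2 / (A^2 * s^2)
Wb/A reduces to the same SI base units, so it is a valid unit for inductance.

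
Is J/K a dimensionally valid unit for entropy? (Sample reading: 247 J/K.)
Yes

entropy has SI base units: kg * m^2 / (s^2 * K)
J/K reduces to the same SI base units, so it is a valid unit for entropy.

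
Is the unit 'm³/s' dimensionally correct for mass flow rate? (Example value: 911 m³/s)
No

mass flow rate has SI base units: kg / s
m³/s does NOT reduce to kg / s; a valid unit for mass flow rate would be e.g. kg/s.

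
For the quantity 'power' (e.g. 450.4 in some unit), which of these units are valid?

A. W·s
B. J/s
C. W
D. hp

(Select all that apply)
B, C, D

power has SI base units: kg * m^2 / s^3

Checking each option against kg * m^2 / s^3:
  A. W·s: ✗ does not match
  B. J/s: ✓ matches
  C. W: ✓ matches
  D. hp: ✓ matches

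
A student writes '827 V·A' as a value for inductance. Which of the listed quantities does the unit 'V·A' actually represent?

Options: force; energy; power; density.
power

inductance should have units dimensionally equivalent to kg * m^2 / (A^2 * s^2) (e.g. H).
The given unit 'V·A' reduces to kg * m^2 / s^3. Of the listed options, that is the dimensionality of power.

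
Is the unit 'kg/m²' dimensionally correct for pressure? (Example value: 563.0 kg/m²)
No

pressure has SI base units: kg / (m * s^2)
kg/m² does NOT reduce to kg / (m * s^2); a valid unit for pressure would be e.g. Pa.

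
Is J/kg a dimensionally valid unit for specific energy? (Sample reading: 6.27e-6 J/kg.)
Yes

specific energy has SI base units: m^2 / s^2
J/kg reduces to the same SI base units, so it is a valid unit for specific energy.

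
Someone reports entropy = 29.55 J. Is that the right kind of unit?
No

entropy has SI base units: kg * m^2 / (s^2 * K)
J does NOT reduce to kg * m^2 / (s^2 * K); a valid unit for entropy would be e.g. J/K.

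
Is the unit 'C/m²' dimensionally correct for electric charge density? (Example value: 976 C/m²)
No

electric charge density has SI base units: A * s / m^3
C/m² does NOT reduce to A * s / m^3; a valid unit for electric charge density would be e.g. C/m³.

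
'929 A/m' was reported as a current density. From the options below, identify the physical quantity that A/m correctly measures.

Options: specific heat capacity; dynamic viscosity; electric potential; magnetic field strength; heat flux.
magnetic field strength

current density should have units dimensionally equivalent to A / m^2 (e.g. A/m²).
The given unit 'A/m' reduces to A / m. Of the listed options, that is the dimensionality of magnetic field strength.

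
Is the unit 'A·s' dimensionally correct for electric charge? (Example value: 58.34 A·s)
Yes

electric charge has SI base units: A * s
A·s reduces to the same SI base units, so it is a valid unit for electric charge.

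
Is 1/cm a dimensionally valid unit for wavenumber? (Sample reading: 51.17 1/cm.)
Yes

wavenumber has SI base units: 1 / m
1/cm reduces to the same SI base units, so it is a valid unit for wavenumber.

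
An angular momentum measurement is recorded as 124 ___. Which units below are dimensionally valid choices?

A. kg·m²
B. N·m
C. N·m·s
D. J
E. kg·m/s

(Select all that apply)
C

angular momentum has SI base units: kg * m^2 / s

Checking each option against kg * m^2 / s:
  A. kg·m²: ✗ does not match
  B. N·m: ✗ does not match
  C. N·m·s: ✓ matches
  D. J: ✗ does not match
  E. kg·m/s: ✗ does not match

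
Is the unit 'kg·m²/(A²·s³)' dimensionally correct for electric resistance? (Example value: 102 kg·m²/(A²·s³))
Yes

electric resistance has SI base units: kg * m^2 / (A^2 * s^3)
kg·m²/(A²·s³) reduces to the same SI base units, so it is a valid unit for electric resistance.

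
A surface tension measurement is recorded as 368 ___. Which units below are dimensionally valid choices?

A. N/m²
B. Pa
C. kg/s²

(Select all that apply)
C

surface tension has SI base units: kg / s^2

Checking each option against kg / s^2:
  A. N/m²: ✗ does not match
  B. Pa: ✗ does not match
  C. kg/s²: ✓ matches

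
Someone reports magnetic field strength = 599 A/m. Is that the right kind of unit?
Yes

magnetic field strength has SI base units: A / m
A/m reduces to the same SI base units, so it is a valid unit for magnetic field strength.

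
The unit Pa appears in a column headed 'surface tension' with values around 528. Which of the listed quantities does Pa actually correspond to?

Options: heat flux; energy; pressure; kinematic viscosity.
pressure

surface tension should have units dimensionally equivalent to kg / s^2 (e.g. N/m).
The given unit 'Pa' reduces to kg / (m * s^2). Of the listed options, that is the dimensionality of pressure.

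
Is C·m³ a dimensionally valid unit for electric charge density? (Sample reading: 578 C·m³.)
No

electric charge density has SI base units: A * s / m^3
C·m³ does NOT reduce to A * s / m^3; a valid unit for electric charge density would be e.g. C/m³.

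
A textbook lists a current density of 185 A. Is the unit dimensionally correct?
No

current density has SI base units: A / m^2
A does NOT reduce to A / m^2; a valid unit for current density would be e.g. A/m².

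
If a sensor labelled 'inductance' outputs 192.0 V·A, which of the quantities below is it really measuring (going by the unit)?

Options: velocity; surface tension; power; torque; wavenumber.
power

inductance should have units dimensionally equivalent to kg * m^2 / (A^2 * s^2) (e.g. H).
The given unit 'V·A' reduces to kg * m^2 / s^3. Of the listed options, that is the dimensionality of power.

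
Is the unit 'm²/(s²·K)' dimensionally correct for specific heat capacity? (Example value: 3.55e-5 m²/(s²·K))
Yes

specific heat capacity has SI base units: m^2 / (s^2 * K)
m²/(s²·K) reduces to the same SI base units, so it is a valid unit for specific heat capacity.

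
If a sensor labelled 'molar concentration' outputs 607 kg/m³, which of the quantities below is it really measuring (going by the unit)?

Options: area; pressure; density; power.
density

molar concentration should have units dimensionally equivalent to mol / m^3 (e.g. mol/m³).
The given unit 'kg/m³' reduces to kg / m^3. Of the listed options, that is the dimensionality of density.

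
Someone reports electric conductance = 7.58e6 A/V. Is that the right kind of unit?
Yes

electric conductance has SI base units: A^2 * s^3 / (kg * m^2)
A/V reduces to the same SI base units, so it is a valid unit for electric conductance.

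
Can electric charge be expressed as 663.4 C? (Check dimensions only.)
Yes

electric charge has SI base units: A * s
C reduces to the same SI base units, so it is a valid unit for electric charge.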